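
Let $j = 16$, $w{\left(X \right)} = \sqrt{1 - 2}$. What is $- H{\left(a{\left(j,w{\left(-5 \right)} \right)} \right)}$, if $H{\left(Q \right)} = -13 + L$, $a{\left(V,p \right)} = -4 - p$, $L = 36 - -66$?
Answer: $-89$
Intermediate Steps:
$L = 102$ ($L = 36 + 66 = 102$)
$w{\left(X \right)} = i$ ($w{\left(X \right)} = \sqrt{-1} = i$)
$H{\left(Q \right)} = 89$ ($H{\left(Q \right)} = -13 + 102 = 89$)
$- H{\left(a{\left(j,w{\left(-5 \right)} \right)} \right)} = \left(-1\right) 89 = -89$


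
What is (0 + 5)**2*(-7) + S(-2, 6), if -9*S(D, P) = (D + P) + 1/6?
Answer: -9475/54 ≈ -175.46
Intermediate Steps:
S(D, P) = -1/54 - D/9 - P/9 (S(D, P) = -((D + P) + 1/6)/9 = -(1/6 + D + P)/9 = -1/54 - D/9 - P/9)
(0 + 5)**2*(-7) + S(-2, 6) = (0 + 5)**2*(-7) + (-1/54 - 1/9*(-2) - 1/9*6) = 5**2*(-7) + (-1/54 + 2/9 - 2/3) = 25*(-7) - 25/54 = -175 - 25/54 = -9475/54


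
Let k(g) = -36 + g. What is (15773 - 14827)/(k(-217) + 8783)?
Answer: 473/4265 ≈ 0.11090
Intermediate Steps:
(15773 - 14827)/(k(-217) + 8783) = (15773 - 14827)/((-36 - 217) + 8783) = 946/(-253 + 8783) = 946/8530 = 946*(1/8530) = 473/4265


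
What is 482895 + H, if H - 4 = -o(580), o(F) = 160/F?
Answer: 14004063/29 ≈ 4.8290e+5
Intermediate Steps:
H = 108/29 (H = 4 - 160/580 = 4 - 1*8/29 = 4 - 8/29 = 108/29 ≈ 3.7241)
482895 + H = 482895 + 108/29 = 14004063/29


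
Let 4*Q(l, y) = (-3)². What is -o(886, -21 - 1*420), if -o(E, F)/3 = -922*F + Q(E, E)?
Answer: 4879251/4 ≈ 1.2198e+6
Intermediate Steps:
Q(l, y) = 9/4 (Q(l, y) = (¼)*(-3)² = (¼)*9 = 9/4)
o(E, F) = -27/4 + 2766*F (o(E, F) = -3*(-922*F + 9/4) = -3*(9/4 - 922*F) = -27/4 + 2766*F)
-o(886, -21 - 1*420) = -(-27/4 + 2766*(-21 - 1*420)) = -(-27/4 + 2766*(-21 - 420)) = -(-27/4 + 2766*(-441)) = -(-27/4 - 1219806) = -1*(-4879251/4) = 4879251/4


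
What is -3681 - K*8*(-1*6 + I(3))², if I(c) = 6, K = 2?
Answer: -3681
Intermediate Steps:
-3681 - K*8*(-1*6 + I(3))² = -3681 - 2*8*(-1*6 + 6)² = -3681 - 16*(-6 + 6)² = -3681 - 16*0² = -3681 - 16*0 = -3681 - 1*0 = -3681 + 0 = -3681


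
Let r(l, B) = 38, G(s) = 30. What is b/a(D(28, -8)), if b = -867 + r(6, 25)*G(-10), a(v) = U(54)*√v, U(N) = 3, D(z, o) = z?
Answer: 13*√7/2 ≈ 17.197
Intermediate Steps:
a(v) = 3*√v
b = 273 (b = -867 + 38*30 = -867 + 1140 = 273)
b/a(D(28, -8)) = 273/((3*√28)) = 273/((3*(2*√7))) = 273/((6*√7)) = 273*(√7/42) = 13*√7/2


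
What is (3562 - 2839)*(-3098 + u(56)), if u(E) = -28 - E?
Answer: -2300586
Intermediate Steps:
(3562 - 2839)*(-3098 + u(56)) = (3562 - 2839)*(-3098 + (-28 - 1*56)) = 723*(-3098 + (-28 - 56)) = 723*(-3098 - 84) = 723*(-3182) = -2300586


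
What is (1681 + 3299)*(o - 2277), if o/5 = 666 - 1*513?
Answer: -7529760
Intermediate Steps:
o = 765 (o = 5*(666 - 1*513) = 5*(666 - 513) = 5*153 = 765)
(1681 + 3299)*(o - 2277) = (1681 + 3299)*(765 - 2277) = 4980*(-1512) = -7529760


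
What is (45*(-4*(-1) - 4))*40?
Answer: 0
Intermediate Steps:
(45*(-4*(-1) - 4))*40 = (45*(4 - 4))*40 = (45*0)*40 = 0*40 = 0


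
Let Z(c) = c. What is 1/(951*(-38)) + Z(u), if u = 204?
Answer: 7372151/36138 ≈ 204.00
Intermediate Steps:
1/(951*(-38)) + Z(u) = 1/(951*(-38)) + 204 = 1/(-36138) + 204 = -1/36138 + 204 = 7372151/36138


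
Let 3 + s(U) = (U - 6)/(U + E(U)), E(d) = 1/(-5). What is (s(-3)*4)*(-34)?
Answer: 51/2 ≈ 25.500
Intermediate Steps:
E(d) = -⅕
s(U) = -3 + (-6 + U)/(-⅕ + U) (s(U) = -3 + (U - 6)/(U - ⅕) = -3 + (-6 + U)/(-⅕ + U))
(s(-3)*4)*(-34) = (((-27 - 10*(-3))/(-1 + 5*(-3)))*4)*(-34) = (((-27 + 30)/(-1 - 15))*4)*(-34) = ((3/(-16))*4)*(-34) = (-1/16*3*4)*(-34) = -3/16*4*(-34) = -¾*(-34) = 51/2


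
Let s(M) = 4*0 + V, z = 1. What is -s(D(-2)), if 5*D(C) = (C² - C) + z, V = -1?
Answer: 1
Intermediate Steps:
D(C) = ⅕ - C/5 + C²/5 (D(C) = ((C² - C) + 1)/5 = (1 + C² - C)/5 = ⅕ - C/5 + C²/5)
s(M) = -1 (s(M) = 4*0 - 1 = 0 - 1 = -1)
-s(D(-2)) = -1*(-1) = 1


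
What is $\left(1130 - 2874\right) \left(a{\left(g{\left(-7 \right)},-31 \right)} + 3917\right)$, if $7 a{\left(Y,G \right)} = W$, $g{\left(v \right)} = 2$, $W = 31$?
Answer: $- \frac{47872800}{7} \approx -6.839 \cdot 10^{6}$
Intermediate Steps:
$a{\left(Y,G \right)} = \frac{31}{7}$ ($a{\left(Y,G \right)} = \frac{1}{7} \cdot 31 = \frac{31}{7}$)
$\left(1130 - 2874\right) \left(a{\left(g{\left(-7 \right)},-31 \right)} + 3917\right) = \left(1130 - 2874\right) \left(\frac{31}{7} + 3917\right) = \left(-1744\right) \frac{27450}{7} = - \frac{47872800}{7}$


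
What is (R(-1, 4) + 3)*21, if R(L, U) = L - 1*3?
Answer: -21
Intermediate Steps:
R(L, U) = -3 + L (R(L, U) = L - 3 = -3 + L)
(R(-1, 4) + 3)*21 = ((-3 - 1) + 3)*21 = (-4 + 3)*21 = -1*21 = -21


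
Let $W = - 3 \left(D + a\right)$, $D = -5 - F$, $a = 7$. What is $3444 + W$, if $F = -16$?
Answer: $3390$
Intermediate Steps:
$D = 11$ ($D = -5 - -16 = -5 + 16 = 11$)
$W = -54$ ($W = - 3 \left(11 + 7\right) = \left(-3\right) 18 = -54$)
$3444 + W = 3444 - 54 = 3390$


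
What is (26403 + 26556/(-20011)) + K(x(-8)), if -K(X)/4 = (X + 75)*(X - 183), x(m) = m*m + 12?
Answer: 1821594785/20011 ≈ 91030.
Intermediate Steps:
x(m) = 12 + m² (x(m) = m² + 12 = 12 + m²)
K(X) = -4*(-183 + X)*(75 + X) (K(X) = -4*(X + 75)*(X - 183) = -4*(75 + X)*(-183 + X) = -4*(-183 + X)*(75 + X))
(26403 + 26556/(-20011)) + K(x(-8)) = (26403 + 26556/(-20011)) + (54900 - 4*(12 + (-8)²)² + 432*(12 + (-8)²)) = (26403 + 26556*(-1/20011)) + (54900 - 4*(12 + 64)² + 432*(12 + 64)) = (26403 - 26556/20011) + (54900 - 4*76² + 432*76) = 528323877/20011 + (54900 - 4*5776 + 32832) = 528323877/20011 + (54900 - 23104 + 32832) = 528323877/20011 + 64628 = 1821594785/20011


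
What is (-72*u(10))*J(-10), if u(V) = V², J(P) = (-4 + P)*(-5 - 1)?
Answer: -604800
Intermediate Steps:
J(P) = 24 - 6*P (J(P) = (-4 + P)*(-6) = 24 - 6*P)
(-72*u(10))*J(-10) = (-72*10²)*(24 - 6*(-10)) = (-72*100)*(24 + 60) = -7200*84 = -604800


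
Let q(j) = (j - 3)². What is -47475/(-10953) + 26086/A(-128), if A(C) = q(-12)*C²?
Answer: 9738753331/2243174400 ≈ 4.3415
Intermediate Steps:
q(j) = (-3 + j)²
A(C) = 225*C² (A(C) = (-3 - 12)²*C² = (-15)²*C² = 225*C²)
-47475/(-10953) + 26086/A(-128) = -47475/(-10953) + 26086/((225*(-128)²)) = -47475*(-1/10953) + 26086/((225*16384)) = 5275/1217 + 26086/3686400 = 5275/1217 + 26086*(1/3686400) = 5275/1217 + 13043/1843200 = 9738753331/2243174400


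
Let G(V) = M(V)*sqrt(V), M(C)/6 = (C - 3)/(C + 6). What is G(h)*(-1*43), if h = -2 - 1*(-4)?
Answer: 129*sqrt(2)/4 ≈ 45.608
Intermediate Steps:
h = 2 (h = -2 + 4 = 2)
M(C) = 6*(-3 + C)/(6 + C) (M(C) = 6*((C - 3)/(C + 6)) = 6*((-3 + C)/(6 + C)) = 6*(-3 + C)/(6 + C))
G(V) = 6*sqrt(V)*(-3 + V)/(6 + V) (G(V) = (6*(-3 + V)/(6 + V))*sqrt(V) = 6*sqrt(V)*(-3 + V)/(6 + V))
G(h)*(-1*43) = (6*sqrt(2)*(-3 + 2)/(6 + 2))*(-1*43) = (6*sqrt(2)*(-1)/8)*(-43) = (6*sqrt(2)*(1/8)*(-1))*(-43) = -3*sqrt(2)/4*(-43) = 129*sqrt(2)/4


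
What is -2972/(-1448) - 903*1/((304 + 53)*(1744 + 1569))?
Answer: 41830937/20388202 ≈ 2.0517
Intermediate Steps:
-2972/(-1448) - 903*1/((304 + 53)*(1744 + 1569)) = -2972*(-1/1448) - 903/(357*3313) = 743/362 - 903/1182741 = 743/362 - 903*1/1182741 = 743/362 - 43/56321 = 41830937/20388202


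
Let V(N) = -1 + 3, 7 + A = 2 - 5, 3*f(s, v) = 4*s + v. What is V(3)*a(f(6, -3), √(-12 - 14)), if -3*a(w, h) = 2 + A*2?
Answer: 12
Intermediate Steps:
f(s, v) = v/3 + 4*s/3 (f(s, v) = (4*s + v)/3 = (v + 4*s)/3 = v/3 + 4*s/3)
A = -10 (A = -7 + (2 - 5) = -7 - 3 = -10)
a(w, h) = 6 (a(w, h) = -(2 - 10*2)/3 = -(2 - 20)/3 = -⅓*(-18) = 6)
V(N) = 2
V(3)*a(f(6, -3), √(-12 - 14)) = 2*6 = 12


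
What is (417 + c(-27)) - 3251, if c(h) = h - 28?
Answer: -2889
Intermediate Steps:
c(h) = -28 + h
(417 + c(-27)) - 3251 = (417 + (-28 - 27)) - 3251 = (417 - 55) - 3251 = 362 - 3251 = -2889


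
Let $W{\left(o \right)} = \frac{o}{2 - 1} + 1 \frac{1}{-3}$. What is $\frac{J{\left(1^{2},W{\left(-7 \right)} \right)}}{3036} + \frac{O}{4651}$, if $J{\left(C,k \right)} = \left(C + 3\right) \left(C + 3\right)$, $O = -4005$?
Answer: $- \frac{3021191}{3530109} \approx -0.85583$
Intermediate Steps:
$W{\left(o \right)} = - \frac{1}{3} + o$ ($W{\left(o \right)} = \frac{o}{1} + 1 \left(- \frac{1}{3}\right) = o 1 - \frac{1}{3} = o - \frac{1}{3} = - \frac{1}{3} + o$)
$J{\left(C,k \right)} = \left(3 + C\right)^{2}$ ($J{\left(C,k \right)} = \left(3 + C\right) \left(3 + C\right) = \left(3 + C\right)^{2}$)
$\frac{J{\left(1^{2},W{\left(-7 \right)} \right)}}{3036} + \frac{O}{4651} = \frac{\left(3 + 1^{2}\right)^{2}}{3036} - \frac{4005}{4651} = \left(3 + 1\right)^{2} \cdot \frac{1}{3036} - \frac{4005}{4651} = 4^{2} \cdot \frac{1}{3036} - \frac{4005}{4651} = 16 \cdot \frac{1}{3036} - \frac{4005}{4651} = \frac{4}{759} - \frac{4005}{4651} = - \frac{3021191}{3530109}$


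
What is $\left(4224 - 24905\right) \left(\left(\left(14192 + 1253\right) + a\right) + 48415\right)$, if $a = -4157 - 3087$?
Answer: $-1170875496$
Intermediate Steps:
$a = -7244$
$\left(4224 - 24905\right) \left(\left(\left(14192 + 1253\right) + a\right) + 48415\right) = \left(4224 - 24905\right) \left(\left(\left(14192 + 1253\right) - 7244\right) + 48415\right) = - 20681 \left(\left(15445 - 7244\right) + 48415\right) = - 20681 \left(8201 + 48415\right) = \left(-20681\right) 56616 = -1170875496$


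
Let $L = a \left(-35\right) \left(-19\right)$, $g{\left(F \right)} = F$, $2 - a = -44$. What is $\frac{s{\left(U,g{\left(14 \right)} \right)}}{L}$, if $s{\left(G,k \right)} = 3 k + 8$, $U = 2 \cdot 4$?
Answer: $\frac{5}{3059} \approx 0.0016345$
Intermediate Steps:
$a = 46$ ($a = 2 - -44 = 2 + 44 = 46$)
$U = 8$
$L = 30590$ ($L = 46 \left(-35\right) \left(-19\right) = \left(-1610\right) \left(-19\right) = 30590$)
$s{\left(G,k \right)} = 8 + 3 k$
$\frac{s{\left(U,g{\left(14 \right)} \right)}}{L} = \frac{8 + 3 \cdot 14}{30590} = \left(8 + 42\right) \frac{1}{30590} = 50 \cdot \frac{1}{30590} = \frac{5}{3059}$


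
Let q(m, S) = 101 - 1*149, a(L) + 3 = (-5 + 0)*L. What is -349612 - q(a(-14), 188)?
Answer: -349564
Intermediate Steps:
a(L) = -3 - 5*L (a(L) = -3 + (-5 + 0)*L = -3 - 5*L)
q(m, S) = -48 (q(m, S) = 101 - 149 = -48)
-349612 - q(a(-14), 188) = -349612 - 1*(-48) = -349612 + 48 = -349564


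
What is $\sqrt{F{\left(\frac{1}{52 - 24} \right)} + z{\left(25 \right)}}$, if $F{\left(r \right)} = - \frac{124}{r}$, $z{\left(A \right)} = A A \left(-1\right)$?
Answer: $i \sqrt{4097} \approx 64.008 i$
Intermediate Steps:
$z{\left(A \right)} = - A^{2}$ ($z{\left(A \right)} = A^{2} \left(-1\right) = - A^{2}$)
$\sqrt{F{\left(\frac{1}{52 - 24} \right)} + z{\left(25 \right)}} = \sqrt{- \frac{124}{\frac{1}{52 - 24}} - 25^{2}} = \sqrt{- \frac{124}{\frac{1}{28}} - 625} = \sqrt{- 124 \frac{1}{\frac{1}{28}} - 625} = \sqrt{\left(-124\right) 28 - 625} = \sqrt{-3472 - 625} = \sqrt{-4097} = i \sqrt{4097}$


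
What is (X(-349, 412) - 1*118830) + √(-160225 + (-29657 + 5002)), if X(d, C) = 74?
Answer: -118756 + 4*I*√11555 ≈ -1.1876e+5 + 429.98*I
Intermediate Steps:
(X(-349, 412) - 1*118830) + √(-160225 + (-29657 + 5002)) = (74 - 1*118830) + √(-160225 + (-29657 + 5002)) = (74 - 118830) + √(-160225 - 24655) = -118756 + √(-184880) = -118756 + 4*I*√11555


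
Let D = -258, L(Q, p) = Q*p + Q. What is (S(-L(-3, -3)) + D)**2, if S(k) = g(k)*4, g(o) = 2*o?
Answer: 93636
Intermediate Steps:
L(Q, p) = Q + Q*p
S(k) = 8*k (S(k) = (2*k)*4 = 8*k)
(S(-L(-3, -3)) + D)**2 = (8*(-(-3)*(1 - 3)) - 258)**2 = (8*(-(-3)*(-2)) - 258)**2 = (8*(-1*6) - 258)**2 = (8*(-6) - 258)**2 = (-48 - 258)**2 = (-306)**2 = 93636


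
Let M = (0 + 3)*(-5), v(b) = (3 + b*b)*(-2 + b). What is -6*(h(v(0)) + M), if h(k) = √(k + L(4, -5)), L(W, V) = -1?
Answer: 90 - 6*I*√7 ≈ 90.0 - 15.875*I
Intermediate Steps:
v(b) = (-2 + b)*(3 + b²) (v(b) = (3 + b²)*(-2 + b) = (-2 + b)*(3 + b²))
h(k) = √(-1 + k) (h(k) = √(k - 1) = √(-1 + k))
M = -15 (M = 3*(-5) = -15)
-6*(h(v(0)) + M) = -6*(√(-1 + (-6 + 0³ - 2*0² + 3*0)) - 15) = -6*(√(-1 + (-6 + 0 - 2*0 + 0)) - 15) = -6*(√(-1 + (-6 + 0 + 0 + 0)) - 15) = -6*(√(-1 - 6) - 15) = -6*(√(-7) - 15) = -6*(I*√7 - 15) = -6*(-15 + I*√7) = 90 - 6*I*√7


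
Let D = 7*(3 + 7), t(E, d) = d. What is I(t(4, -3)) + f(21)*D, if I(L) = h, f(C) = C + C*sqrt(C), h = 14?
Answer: 1484 + 1470*sqrt(21) ≈ 8220.4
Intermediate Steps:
f(C) = C + C**(3/2)
I(L) = 14
D = 70 (D = 7*10 = 70)
I(t(4, -3)) + f(21)*D = 14 + (21 + 21**(3/2))*70 = 14 + (21 + 21*sqrt(21))*70 = 14 + (1470 + 1470*sqrt(21)) = 1484 + 1470*sqrt(21)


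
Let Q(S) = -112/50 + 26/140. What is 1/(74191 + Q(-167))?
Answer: 350/25966131 ≈ 1.3479e-5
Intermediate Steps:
Q(S) = -719/350 (Q(S) = -112*1/50 + 26*(1/140) = -56/25 + 13/70 = -719/350)
1/(74191 + Q(-167)) = 1/(74191 - 719/350) = 1/(25966131/350) = 350/25966131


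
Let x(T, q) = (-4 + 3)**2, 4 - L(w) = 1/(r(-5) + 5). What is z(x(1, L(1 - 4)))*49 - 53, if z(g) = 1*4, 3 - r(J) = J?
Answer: 143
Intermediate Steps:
r(J) = 3 - J
L(w) = 51/13 (L(w) = 4 - 1/((3 - 1*(-5)) + 5) = 4 - 1/((3 + 5) + 5) = 4 - 1/(8 + 5) = 4 - 1/13 = 51/13)
x(T, q) = 1 (x(T, q) = (-1)**2 = 1)
z(g) = 4
z(x(1, L(1 - 4)))*49 - 53 = 4*49 - 53 = 196 - 53 = 143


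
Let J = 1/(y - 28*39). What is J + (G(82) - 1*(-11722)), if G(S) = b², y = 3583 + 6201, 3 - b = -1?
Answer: 102026697/8692 ≈ 11738.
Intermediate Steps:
b = 4 (b = 3 - 1*(-1) = 3 + 1 = 4)
y = 9784
G(S) = 16 (G(S) = 4² = 16)
J = 1/8692 (J = 1/(9784 - 28*39) = 1/(9784 - 1092) = 1/8692 ≈ 0.00011505)
J + (G(82) - 1*(-11722)) = 1/8692 + (16 - 1*(-11722)) = 1/8692 + (16 + 11722) = 1/8692 + 11738 = 102026697/8692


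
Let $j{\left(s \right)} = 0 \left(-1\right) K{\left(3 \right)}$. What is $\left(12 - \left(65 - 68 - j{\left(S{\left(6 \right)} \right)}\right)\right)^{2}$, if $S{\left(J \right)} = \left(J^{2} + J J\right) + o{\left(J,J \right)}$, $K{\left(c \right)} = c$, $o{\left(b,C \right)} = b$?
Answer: $225$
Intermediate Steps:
$S{\left(J \right)} = J + 2 J^{2}$ ($S{\left(J \right)} = \left(J^{2} + J J\right) + J = \left(J^{2} + J^{2}\right) + J = 2 J^{2} + J = J + 2 J^{2}$)
$j{\left(s \right)} = 0$ ($j{\left(s \right)} = 0 \left(-1\right) 3 = 0 \cdot 3 = 0$)
$\left(12 - \left(65 - 68 - j{\left(S{\left(6 \right)} \right)}\right)\right)^{2} = \left(12 - \left(65 - 68\right)\right)^{2} = \left(12 + \left(0 - \left(65 - 68\right)\right)\right)^{2} = \left(12 + \left(0 - -3\right)\right)^{2} = \left(12 + \left(0 + 3\right)\right)^{2} = \left(12 + 3\right)^{2} = 15^{2} = 225$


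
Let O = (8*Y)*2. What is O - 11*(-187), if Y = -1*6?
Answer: 1961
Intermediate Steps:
Y = -6
O = -96 (O = (8*(-6))*2 = -48*2 = -96)
O - 11*(-187) = -96 - 11*(-187) = -96 + 2057 = 1961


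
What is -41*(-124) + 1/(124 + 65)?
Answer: 960877/189 ≈ 5084.0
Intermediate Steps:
-41*(-124) + 1/(124 + 65) = 5084 + 1/189 = 960877/189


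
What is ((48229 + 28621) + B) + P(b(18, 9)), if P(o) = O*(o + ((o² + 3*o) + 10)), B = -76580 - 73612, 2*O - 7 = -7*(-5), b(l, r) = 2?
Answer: -72880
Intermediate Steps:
O = 21 (O = 7/2 + (-7*(-5))/2 = 7/2 + (½)*35 = 7/2 + 35/2 = 21)
B = -150192
P(o) = 210 + 21*o² + 84*o (P(o) = 21*(o + ((o² + 3*o) + 10)) = 21*(o + (10 + o² + 3*o)) = 21*(10 + o² + 4*o) = 210 + 21*o² + 84*o)
((48229 + 28621) + B) + P(b(18, 9)) = ((48229 + 28621) - 150192) + (210 + 21*2² + 84*2) = (76850 - 150192) + (210 + 21*4 + 168) = -73342 + (210 + 84 + 168) = -73342 + 462 = -72880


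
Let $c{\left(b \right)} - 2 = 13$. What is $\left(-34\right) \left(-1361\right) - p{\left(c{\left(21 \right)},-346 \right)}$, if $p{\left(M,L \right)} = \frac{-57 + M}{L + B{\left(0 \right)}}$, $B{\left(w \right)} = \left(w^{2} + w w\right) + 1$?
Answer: $\frac{5321496}{115} \approx 46274.0$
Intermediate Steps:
$B{\left(w \right)} = 1 + 2 w^{2}$ ($B{\left(w \right)} = \left(w^{2} + w^{2}\right) + 1 = 2 w^{2} + 1 = 1 + 2 w^{2}$)
$c{\left(b \right)} = 15$ ($c{\left(b \right)} = 2 + 13 = 15$)
$p{\left(M,L \right)} = \frac{-57 + M}{1 + L}$ ($p{\left(M,L \right)} = \frac{-57 + M}{L + \left(1 + 2 \cdot 0^{2}\right)} = \frac{-57 + M}{L + \left(1 + 2 \cdot 0\right)} = \frac{-57 + M}{L + \left(1 + 0\right)} = \frac{-57 + M}{L + 1} = \frac{-57 + M}{1 + L}$)
$\left(-34\right) \left(-1361\right) - p{\left(c{\left(21 \right)},-346 \right)} = \left(-34\right) \left(-1361\right) - \frac{-57 + 15}{1 - 346} = 46274 - \frac{1}{-345} \left(-42\right) = 46274 - \left(- \frac{1}{345}\right) \left(-42\right) = 46274 - \frac{14}{115} = \frac{5321496}{115}$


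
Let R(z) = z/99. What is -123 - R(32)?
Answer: -12209/99 ≈ -123.32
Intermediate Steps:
R(z) = z/99 (R(z) = z*(1/99) = z/99)
-123 - R(32) = -123 - 32/99 = -12209/99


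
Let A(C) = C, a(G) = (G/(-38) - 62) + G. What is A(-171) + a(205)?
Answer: -1269/38 ≈ -33.395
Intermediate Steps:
a(G) = -62 + 37*G/38 (a(G) = (G*(-1/38) - 62) + G = (-G/38 - 62) + G = (-62 - G/38) + G = -62 + 37*G/38)
A(-171) + a(205) = -171 + (-62 + (37/38)*205) = -171 + (-62 + 7585/38) = -171 + 5229/38 = -1269/38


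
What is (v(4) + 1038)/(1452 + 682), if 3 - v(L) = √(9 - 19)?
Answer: 1041/2134 - I*√10/2134 ≈ 0.48782 - 0.0014819*I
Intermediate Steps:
v(L) = 3 - I*√10 (v(L) = 3 - √(9 - 19) = 3 - √(-10) = 3 - I*√10)
(v(4) + 1038)/(1452 + 682) = ((3 - I*√10) + 1038)/(1452 + 682) = (1041 - I*√10)/2134 = (1041 - I*√10)*(1/2134) = 1041/2134 - I*√10/2134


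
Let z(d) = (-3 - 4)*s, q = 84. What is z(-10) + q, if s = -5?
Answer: 119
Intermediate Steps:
z(d) = 35 (z(d) = (-3 - 4)*(-5) = -7*(-5) = 35)
z(-10) + q = 35 + 84 = 119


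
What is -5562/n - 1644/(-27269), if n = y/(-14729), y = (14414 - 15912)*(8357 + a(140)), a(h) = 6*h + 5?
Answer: -1105644087969/187946074162 ≈ -5.8828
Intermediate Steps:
a(h) = 5 + 6*h
y = -13784596 (y = (14414 - 15912)*(8357 + (5 + 6*140)) = -1498*(8357 + (5 + 840)) = -1498*(8357 + 845) = -1498*9202 = -13784596)
n = 13784596/14729 (n = -13784596/(-14729) = -13784596*(-1/14729) = 13784596/14729 ≈ 935.88)
-5562/n - 1644/(-27269) = -5562/13784596/14729 - 1644/(-27269) = -5562*14729/13784596 - 1644*(-1/27269) = -40961349/6892298 + 1644/27269 = -1105644087969/187946074162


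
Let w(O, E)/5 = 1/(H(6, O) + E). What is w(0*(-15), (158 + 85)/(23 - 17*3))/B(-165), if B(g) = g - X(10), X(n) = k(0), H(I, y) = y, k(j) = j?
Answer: 28/8019 ≈ 0.0034917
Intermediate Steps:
X(n) = 0
w(O, E) = 5/(E + O) (w(O, E) = 5/(O + E) = 5/(E + O))
B(g) = g (B(g) = g - 1*0 = g + 0 = g)
w(0*(-15), (158 + 85)/(23 - 17*3))/B(-165) = (5/((158 + 85)/(23 - 17*3) + 0*(-15)))/(-165) = (5/(243/(23 - 51) + 0))*(-1/165) = (5/(243/(-28) + 0))*(-1/165) = (5/(243*(-1/28) + 0))*(-1/165) = (5/(-243/28 + 0))*(-1/165) = (5/(-243/28))*(-1/165) = (5*(-28/243))*(-1/165) = -140/243*(-1/165) = 28/8019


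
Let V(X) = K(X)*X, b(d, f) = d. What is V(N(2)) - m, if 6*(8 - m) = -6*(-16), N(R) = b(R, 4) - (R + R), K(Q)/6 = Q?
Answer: 32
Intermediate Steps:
K(Q) = 6*Q
N(R) = -R (N(R) = R - (R + R) = R - 2*R = -R)
V(X) = 6*X**2 (V(X) = (6*X)*X = 6*X**2)
m = -8 (m = 8 - (-1)*(-16) = 8 - 1/6*96 = 8 - 16 = -8)
V(N(2)) - m = 6*(-1*2)**2 - 1*(-8) = 6*(-2)**2 + 8 = 6*4 + 8 = 24 + 8 = 32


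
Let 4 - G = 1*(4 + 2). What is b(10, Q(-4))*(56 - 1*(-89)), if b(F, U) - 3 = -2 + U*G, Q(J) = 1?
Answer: -145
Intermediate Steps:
G = -2 (G = 4 - (4 + 2) = 4 - 6 = -2)
b(F, U) = 1 - 2*U (b(F, U) = 3 + (-2 + U*(-2)) = 3 + (-2 - 2*U) = 1 - 2*U)
b(10, Q(-4))*(56 - 1*(-89)) = (1 - 2*1)*(56 - 1*(-89)) = (1 - 2)*(56 + 89) = -1*145 = -145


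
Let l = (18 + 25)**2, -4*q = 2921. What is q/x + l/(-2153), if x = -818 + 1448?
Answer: -10948393/5425560 ≈ -2.0179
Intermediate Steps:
q = -2921/4 (q = -1/4*2921 = -2921/4 ≈ -730.25)
l = 1849 (l = 43**2 = 1849)
x = 630
q/x + l/(-2153) = -2921/4/630 + 1849/(-2153) = -2921/4*1/630 + 1849*(-1/2153) = -2921/2520 - 1849/2153 = -10948393/5425560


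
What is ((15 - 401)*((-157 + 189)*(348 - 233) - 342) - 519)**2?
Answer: 1661487486169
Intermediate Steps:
((15 - 401)*((-157 + 189)*(348 - 233) - 342) - 519)**2 = (-386*(32*115 - 342) - 519)**2 = (-386*(3680 - 342) - 519)**2 = (-386*3338 - 519)**2 = (-1288468 - 519)**2 = (-1288987)**2 = 1661487486169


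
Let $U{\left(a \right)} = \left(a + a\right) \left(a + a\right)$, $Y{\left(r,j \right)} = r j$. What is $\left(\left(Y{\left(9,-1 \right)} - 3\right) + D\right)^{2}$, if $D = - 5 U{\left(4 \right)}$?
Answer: $110224$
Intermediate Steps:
$Y{\left(r,j \right)} = j r$
$U{\left(a \right)} = 4 a^{2}$ ($U{\left(a \right)} = 2 a 2 a = 4 a^{2}$)
$D = -320$ ($D = - 5 \cdot 4 \cdot 4^{2} = - 5 \cdot 4 \cdot 16 = \left(-5\right) 64 = -320$)
$\left(\left(Y{\left(9,-1 \right)} - 3\right) + D\right)^{2} = \left(\left(\left(-1\right) 9 - 3\right) - 320\right)^{2} = \left(\left(-9 - 3\right) - 320\right)^{2} = \left(-12 - 320\right)^{2} = \left(-332\right)^{2} = 110224$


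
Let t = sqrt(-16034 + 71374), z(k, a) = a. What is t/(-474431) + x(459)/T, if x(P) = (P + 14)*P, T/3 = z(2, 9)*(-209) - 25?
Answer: -72369/1906 - 2*sqrt(13835)/474431 ≈ -37.970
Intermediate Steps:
t = 2*sqrt(13835) (t = sqrt(55340) = 2*sqrt(13835) ≈ 235.24)
T = -5718 (T = 3*(9*(-209) - 25) = 3*(-1881 - 25) = 3*(-1906) = -5718)
x(P) = P*(14 + P) (x(P) = (14 + P)*P = P*(14 + P))
t/(-474431) + x(459)/T = (2*sqrt(13835))/(-474431) + (459*(14 + 459))/(-5718) = (2*sqrt(13835))*(-1/474431) + (459*473)*(-1/5718) = -2*sqrt(13835)/474431 + 217107*(-1/5718) = -2*sqrt(13835)/474431 - 72369/1906 = -72369/1906 - 2*sqrt(13835)/474431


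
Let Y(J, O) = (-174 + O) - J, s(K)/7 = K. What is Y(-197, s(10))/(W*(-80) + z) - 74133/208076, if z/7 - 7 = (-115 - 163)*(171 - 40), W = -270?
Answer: -524632573/1470889244 ≈ -0.35668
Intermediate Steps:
s(K) = 7*K
Y(J, O) = -174 + O - J
z = -254877 (z = 49 + 7*((-115 - 163)*(171 - 40)) = 49 + 7*(-278*131) = 49 + 7*(-36418) = 49 - 254926 = -254877)
Y(-197, s(10))/(W*(-80) + z) - 74133/208076 = (-174 + 7*10 - 1*(-197))/(-270*(-80) - 254877) - 74133/208076 = (-174 + 70 + 197)/(21600 - 254877) - 74133*1/208076 = 93/(-233277) - 74133/208076 = 93*(-1/233277) - 74133/208076 = -31/77759 - 74133/208076 = -524632573/1470889244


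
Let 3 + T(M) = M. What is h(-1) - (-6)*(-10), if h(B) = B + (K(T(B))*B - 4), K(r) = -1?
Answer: -64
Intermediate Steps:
T(M) = -3 + M
h(B) = -4 (h(B) = B + (-B - 4) = B + (-4 - B) = -4)
h(-1) - (-6)*(-10) = -4 - (-6)*(-10) = -4 - 1*60 = -4 - 60 = -64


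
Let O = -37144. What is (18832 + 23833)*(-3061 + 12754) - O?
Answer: 413588989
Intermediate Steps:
(18832 + 23833)*(-3061 + 12754) - O = (18832 + 23833)*(-3061 + 12754) - 1*(-37144) = 42665*9693 + 37144 = 413551845 + 37144 = 413588989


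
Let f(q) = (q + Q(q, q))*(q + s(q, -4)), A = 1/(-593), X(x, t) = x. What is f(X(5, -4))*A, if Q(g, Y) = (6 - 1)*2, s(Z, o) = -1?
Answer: -60/593 ≈ -0.10118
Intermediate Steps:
A = -1/593 ≈ -0.0016863
Q(g, Y) = 10 (Q(g, Y) = 5*2 = 10)
f(q) = (-1 + q)*(10 + q) (f(q) = (q + 10)*(q - 1) = (10 + q)*(-1 + q) = (-1 + q)*(10 + q))
f(X(5, -4))*A = (-10 + 5² + 9*5)*(-1/593) = (-10 + 25 + 45)*(-1/593) = 60*(-1/593) = -60/593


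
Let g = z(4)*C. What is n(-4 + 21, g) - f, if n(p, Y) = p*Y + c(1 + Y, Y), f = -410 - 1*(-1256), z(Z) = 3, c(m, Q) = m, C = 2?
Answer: -737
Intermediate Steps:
f = 846 (f = -410 + 1256 = 846)
g = 6 (g = 3*2 = 6)
n(p, Y) = 1 + Y + Y*p (n(p, Y) = p*Y + (1 + Y) = Y*p + (1 + Y) = 1 + Y + Y*p)
n(-4 + 21, g) - f = (1 + 6 + 6*(-4 + 21)) - 1*846 = (1 + 6 + 6*17) - 846 = (1 + 6 + 102) - 846 = 109 - 846 = -737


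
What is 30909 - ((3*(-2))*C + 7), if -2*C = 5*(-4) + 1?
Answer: 30959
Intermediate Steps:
C = 19/2 (C = -(5*(-4) + 1)/2 = -(-20 + 1)/2 = -1/2*(-19) = 19/2 ≈ 9.5000)
30909 - ((3*(-2))*C + 7) = 30909 - ((3*(-2))*(19/2) + 7) = 30909 - (-6*19/2 + 7) = 30909 - (-57 + 7) = 30909 - 1*(-50) = 30909 + 50 = 30959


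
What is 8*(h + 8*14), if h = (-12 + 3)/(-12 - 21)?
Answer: 9880/11 ≈ 898.18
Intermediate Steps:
h = 3/11 (h = -9/(-33) = -9*(-1/33) = 3/11 ≈ 0.27273)
8*(h + 8*14) = 8*(3/11 + 8*14) = 8*(3/11 + 112) = 8*(1235/11) = 9880/11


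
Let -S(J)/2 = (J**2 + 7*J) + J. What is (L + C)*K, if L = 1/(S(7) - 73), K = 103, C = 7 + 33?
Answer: 1165857/283 ≈ 4119.6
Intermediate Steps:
C = 40
S(J) = -16*J - 2*J**2 (S(J) = -2*((J**2 + 7*J) + J) = -2*(J**2 + 8*J) = -16*J - 2*J**2)
L = -1/283 (L = 1/(-2*7*(8 + 7) - 73) = 1/(-2*7*15 - 73) = 1/(-210 - 73) = 1/(-283) = -1/283 ≈ -0.0035336)
(L + C)*K = (-1/283 + 40)*103 = (11319/283)*103 = 1165857/283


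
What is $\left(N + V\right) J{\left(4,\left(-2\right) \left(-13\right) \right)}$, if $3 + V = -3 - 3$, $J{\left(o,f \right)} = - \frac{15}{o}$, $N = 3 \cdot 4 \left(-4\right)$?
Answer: $\frac{855}{4} \approx 213.75$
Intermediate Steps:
$N = -48$ ($N = 12 \left(-4\right) = -48$)
$V = -9$ ($V = -3 - 6 = -9$)
$\left(N + V\right) J{\left(4,\left(-2\right) \left(-13\right) \right)} = \left(-48 - 9\right) \left(- \frac{15}{4}\right) = - 57 \left(\left(-15\right) \frac{1}{4}\right) = \left(-57\right) \left(- \frac{15}{4}\right) = \frac{855}{4}$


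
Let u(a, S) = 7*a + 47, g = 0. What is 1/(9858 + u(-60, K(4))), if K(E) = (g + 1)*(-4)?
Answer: 1/9485 ≈ 0.00010543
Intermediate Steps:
K(E) = -4 (K(E) = (0 + 1)*(-4) = 1*(-4) = -4)
u(a, S) = 47 + 7*a
1/(9858 + u(-60, K(4))) = 1/(9858 + (47 + 7*(-60))) = 1/(9858 + (47 - 420)) = 1/(9858 - 373) = 1/9485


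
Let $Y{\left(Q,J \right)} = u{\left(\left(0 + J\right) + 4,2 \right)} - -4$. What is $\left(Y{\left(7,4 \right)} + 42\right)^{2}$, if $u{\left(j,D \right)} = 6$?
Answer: $2704$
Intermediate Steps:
$Y{\left(Q,J \right)} = 10$ ($Y{\left(Q,J \right)} = 6 - -4 = 6 + 4 = 10$)
$\left(Y{\left(7,4 \right)} + 42\right)^{2} = \left(10 + 42\right)^{2} = 52^{2} = 2704$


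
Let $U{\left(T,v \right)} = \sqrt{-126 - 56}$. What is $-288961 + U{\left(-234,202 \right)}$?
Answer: $-288961 + i \sqrt{182} \approx -2.8896 \cdot 10^{5} + 13.491 i$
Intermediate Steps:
$U{\left(T,v \right)} = i \sqrt{182}$ ($U{\left(T,v \right)} = \sqrt{-182} = i \sqrt{182}$)
$-288961 + U{\left(-234,202 \right)} = -288961 + i \sqrt{182}$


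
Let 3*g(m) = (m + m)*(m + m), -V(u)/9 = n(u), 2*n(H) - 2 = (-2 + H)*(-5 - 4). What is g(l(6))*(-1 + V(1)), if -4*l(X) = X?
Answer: -303/2 ≈ -151.50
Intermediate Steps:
l(X) = -X/4
n(H) = 10 - 9*H/2 (n(H) = 1 + ((-2 + H)*(-5 - 4))/2 = 1 + ((-2 + H)*(-9))/2 = 1 + (18 - 9*H)/2 = 1 + (9 - 9*H/2) = 10 - 9*H/2)
V(u) = -90 + 81*u/2 (V(u) = -9*(10 - 9*u/2) = -90 + 81*u/2)
g(m) = 4*m²/3 (g(m) = ((m + m)*(m + m))/3 = ((2*m)*(2*m))/3 = (4*m²)/3 = 4*m²/3)
g(l(6))*(-1 + V(1)) = (4*(-¼*6)²/3)*(-1 + (-90 + (81/2)*1)) = (4*(-3/2)²/3)*(-1 + (-90 + 81/2)) = ((4/3)*(9/4))*(-1 - 99/2) = 3*(-101/2) = -303/2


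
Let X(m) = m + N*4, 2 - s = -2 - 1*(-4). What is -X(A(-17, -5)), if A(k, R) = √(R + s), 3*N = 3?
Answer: -4 - I*√5 ≈ -4.0 - 2.2361*I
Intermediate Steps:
N = 1 (N = (⅓)*3 = 1)
s = 0 (s = 2 - (-2 - 1*(-4)) = 2 - (-2 + 4) = 2 - 1*2 = 2 - 2 = 0)
A(k, R) = √R (A(k, R) = √(R + 0) = √R)
X(m) = 4 + m (X(m) = m + 1*4 = m + 4 = 4 + m)
-X(A(-17, -5)) = -(4 + √(-5)) = -(4 + I*√5) = -4 - I*√5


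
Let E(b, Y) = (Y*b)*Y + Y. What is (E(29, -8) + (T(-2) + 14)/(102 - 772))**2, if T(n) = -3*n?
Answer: 15329906596/4489 ≈ 3.4150e+6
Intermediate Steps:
E(b, Y) = Y + b*Y**2 (E(b, Y) = b*Y**2 + Y = Y + b*Y**2)
(E(29, -8) + (T(-2) + 14)/(102 - 772))**2 = (-8*(1 - 8*29) + (-3*(-2) + 14)/(102 - 772))**2 = (-8*(1 - 232) + (6 + 14)/(-670))**2 = (-8*(-231) + 20*(-1/670))**2 = (1848 - 2/67)**2 = (123814/67)**2 = 15329906596/4489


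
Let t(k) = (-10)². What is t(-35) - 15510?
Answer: -15410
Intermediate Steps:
t(k) = 100
t(-35) - 15510 = 100 - 15510 = -15410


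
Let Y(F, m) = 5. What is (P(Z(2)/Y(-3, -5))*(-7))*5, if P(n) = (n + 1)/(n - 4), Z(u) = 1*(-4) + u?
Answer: 105/22 ≈ 4.7727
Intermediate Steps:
Z(u) = -4 + u
P(n) = (1 + n)/(-4 + n)
(P(Z(2)/Y(-3, -5))*(-7))*5 = (((1 + (-4 + 2)/5)/(-4 + (-4 + 2)/5))*(-7))*5 = (((1 - 2*⅕)/(-4 - 2*⅕))*(-7))*5 = (((1 - ⅖)/(-4 - ⅖))*(-7))*5 = (((⅗)/(-22/5))*(-7))*5 = (-5/22*⅗*(-7))*5 = -3/22*(-7)*5 = (21/22)*5 = 105/22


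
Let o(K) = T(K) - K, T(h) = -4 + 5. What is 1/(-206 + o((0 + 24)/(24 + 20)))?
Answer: -11/2261 ≈ -0.0048651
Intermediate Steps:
T(h) = 1
o(K) = 1 - K
1/(-206 + o((0 + 24)/(24 + 20))) = 1/(-206 + (1 - (0 + 24)/(24 + 20))) = 1/(-206 + (1 - 24/44)) = 1/(-206 + (1 - 1*6/11)) = 1/(-206 + (1 - 6/11)) = 1/(-206 + 5/11) = 1/(-2261/11) = -11/2261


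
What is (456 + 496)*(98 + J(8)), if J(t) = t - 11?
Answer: 90440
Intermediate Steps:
J(t) = -11 + t
(456 + 496)*(98 + J(8)) = (456 + 496)*(98 + (-11 + 8)) = 952*(98 - 3) = 952*95 = 90440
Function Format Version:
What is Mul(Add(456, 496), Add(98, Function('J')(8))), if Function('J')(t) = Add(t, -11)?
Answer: 90440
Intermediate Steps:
Function('J')(t) = Add(-11, t)
Mul(Add(456, 496), Add(98, Function('J')(8))) = Mul(Add(456, 496), Add(98, Add(-11, 8))) = Mul(952, Add(98, -3)) = Mul(952, 95) = 90440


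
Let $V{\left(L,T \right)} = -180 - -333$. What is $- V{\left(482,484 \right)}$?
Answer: $-153$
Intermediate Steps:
$V{\left(L,T \right)} = 153$ ($V{\left(L,T \right)} = -180 + 333 = 153$)
$- V{\left(482,484 \right)} = \left(-1\right) 153 = -153$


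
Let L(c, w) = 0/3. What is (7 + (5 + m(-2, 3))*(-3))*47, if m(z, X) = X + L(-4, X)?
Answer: -799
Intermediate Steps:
L(c, w) = 0 (L(c, w) = 0*(1/3) = 0)
m(z, X) = X (m(z, X) = X + 0 = X)
(7 + (5 + m(-2, 3))*(-3))*47 = (7 + (5 + 3)*(-3))*47 = (7 + 8*(-3))*47 = (7 - 24)*47 = -17*47 = -799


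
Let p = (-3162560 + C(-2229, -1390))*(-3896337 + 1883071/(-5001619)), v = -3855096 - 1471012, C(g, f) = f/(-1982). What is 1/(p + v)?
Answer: 4956604429/61077226107513559530278 ≈ 8.1153e-14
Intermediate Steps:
C(g, f) = -f/1982 (C(g, f) = f*(-1/1982) = -f/1982)
v = -5326108
p = 61077252506924061662610/4956604429 (p = (-3162560 - 1/1982*(-1390))*(-3896337 + 1883071/(-5001619)) = (-3162560 + 695/991)*(-3896337 + 1883071*(-1/5001619)) = -3134096265*(-3896337 - 1883071/5001619)/991 = -3134096265/991*(-19487995052674/5001619) = 61077252506924061662610/4956604429 ≈ 1.2322e+13)
1/(p + v) = 1/(61077252506924061662610/4956604429 - 5326108) = 1/(61077226107513559530278/4956604429) = 4956604429/61077226107513559530278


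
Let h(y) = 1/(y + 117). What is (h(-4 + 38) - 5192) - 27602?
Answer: -4951893/151 ≈ -32794.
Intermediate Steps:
h(y) = 1/(117 + y)
(h(-4 + 38) - 5192) - 27602 = (1/(117 + (-4 + 38)) - 5192) - 27602 = (1/(117 + 34) - 5192) - 27602 = (1/151 - 5192) - 27602 = -783991/151 - 27602 = -4951893/151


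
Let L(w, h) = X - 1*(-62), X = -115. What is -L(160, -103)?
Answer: 53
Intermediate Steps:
L(w, h) = -53 (L(w, h) = -115 - 1*(-62) = -115 + 62 = -53)
-L(160, -103) = -1*(-53) = 53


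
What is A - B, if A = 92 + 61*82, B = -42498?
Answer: 47592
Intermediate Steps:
A = 5094 (A = 92 + 5002 = 5094)
A - B = 5094 - 1*(-42498) = 5094 + 42498 = 47592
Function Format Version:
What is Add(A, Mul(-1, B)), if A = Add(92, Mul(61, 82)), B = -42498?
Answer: 47592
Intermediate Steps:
A = 5094 (A = Add(92, 5002) = 5094)
Add(A, Mul(-1, B)) = Add(5094, Mul(-1, -42498)) = Add(5094, 42498) = 47592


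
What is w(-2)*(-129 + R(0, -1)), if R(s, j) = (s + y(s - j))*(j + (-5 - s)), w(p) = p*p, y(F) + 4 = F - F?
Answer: -420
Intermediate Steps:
y(F) = -4 (y(F) = -4 + (F - F) = -4 + 0 = -4)
w(p) = p²
R(s, j) = (-4 + s)*(-5 + j - s) (R(s, j) = (s - 4)*(j + (-5 - s)) = (-4 + s)*(-5 + j - s))
w(-2)*(-129 + R(0, -1)) = (-2)²*(-129 + (20 - 1*0 - 1*0² - 4*(-1) - 1*0)) = 4*(-129 + (20 + 0 - 1*0 + 4 + 0)) = 4*(-129 + (20 + 0 + 0 + 4 + 0)) = 4*(-129 + 24) = 4*(-105) = -420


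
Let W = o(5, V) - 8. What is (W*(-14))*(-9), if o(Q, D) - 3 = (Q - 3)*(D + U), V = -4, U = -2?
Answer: -2142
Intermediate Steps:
o(Q, D) = 3 + (-3 + Q)*(-2 + D) (o(Q, D) = 3 + (Q - 3)*(D - 2) = 3 + (-3 + Q)*(-2 + D))
W = -17 (W = (9 - 3*(-4) - 2*5 - 4*5) - 8 = (9 + 12 - 10 - 20) - 8 = -9 - 8 = -17)
(W*(-14))*(-9) = -17*(-14)*(-9) = 238*(-9) = -2142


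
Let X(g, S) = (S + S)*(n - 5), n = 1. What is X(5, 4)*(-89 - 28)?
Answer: 3744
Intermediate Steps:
X(g, S) = -8*S (X(g, S) = (S + S)*(1 - 5) = (2*S)*(-4) = -8*S)
X(5, 4)*(-89 - 28) = (-8*4)*(-89 - 28) = -32*(-117) = 3744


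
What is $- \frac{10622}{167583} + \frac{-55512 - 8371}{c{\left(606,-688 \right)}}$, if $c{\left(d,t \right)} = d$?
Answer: $- \frac{1190237969}{11283922} \approx -105.48$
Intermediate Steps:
$- \frac{10622}{167583} + \frac{-55512 - 8371}{c{\left(606,-688 \right)}} = - \frac{10622}{167583} + \frac{-55512 - 8371}{606} = \left(-10622\right) \frac{1}{167583} + \left(-55512 - 8371\right) \frac{1}{606} = - \frac{10622}{167583} - \frac{63883}{606} = - \frac{1190237969}{11283922}$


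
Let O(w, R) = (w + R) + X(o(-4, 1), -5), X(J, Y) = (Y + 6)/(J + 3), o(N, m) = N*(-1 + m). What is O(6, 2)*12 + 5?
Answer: 105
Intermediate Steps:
X(J, Y) = (6 + Y)/(3 + J)
O(w, R) = ⅓ + R + w (O(w, R) = (w + R) + (6 - 5)/(3 - 4*(-1 + 1)) = (R + w) + 1/(3 - 4*0) = (R + w) + 1/(3 + 0) = (R + w) + 1/3 = (R + w) + (⅓)*1 = (R + w) + ⅓ = ⅓ + R + w)
O(6, 2)*12 + 5 = (⅓ + 2 + 6)*12 + 5 = (25/3)*12 + 5 = 100 + 5 = 105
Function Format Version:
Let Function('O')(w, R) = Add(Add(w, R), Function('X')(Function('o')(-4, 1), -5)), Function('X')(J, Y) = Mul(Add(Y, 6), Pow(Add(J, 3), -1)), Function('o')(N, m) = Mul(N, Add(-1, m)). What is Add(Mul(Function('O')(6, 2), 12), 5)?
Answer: 105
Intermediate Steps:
Function('X')(J, Y) = Mul(Pow(Add(3, J), -1), Add(6, Y)) (Function('X')(J, Y) = Mul(Add(6, Y), Pow(Add(3, J), -1)) = Mul(Pow(Add(3, J), -1), Add(6, Y)))
Function('O')(w, R) = Add(Rational(1, 3), R, w) (Function('O')(w, R) = Add(Add(w, R), Mul(Pow(Add(3, Mul(-4, Add(-1, 1))), -1), Add(6, -5))) = Add(Add(R, w), Mul(Pow(Add(3, Mul(-4, 0)), -1), 1)) = Add(Add(R, w), Mul(Pow(Add(3, 0), -1), 1)) = Add(Add(R, w), Mul(Pow(3, -1), 1)) = Add(Add(R, w), Mul(Rational(1, 3), 1)) = Add(Add(R, w), Rational(1, 3)) = Add(Rational(1, 3), R, w))
Add(Mul(Function('O')(6, 2), 12), 5) = Add(Mul(Add(Rational(1, 3), 2, 6), 12), 5) = Add(Mul(Rational(25, 3), 12), 5) = Add(100, 5) = 105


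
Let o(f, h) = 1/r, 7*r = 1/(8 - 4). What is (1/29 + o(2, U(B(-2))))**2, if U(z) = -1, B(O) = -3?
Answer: 660969/841 ≈ 785.93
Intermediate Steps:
r = 1/28 (r = 1/(7*(8 - 4)) = (1/7)/4 = (1/7)*(1/4) = 1/28 ≈ 0.035714)
o(f, h) = 28 (o(f, h) = 1/(1/28) = 28)
(1/29 + o(2, U(B(-2))))**2 = (1/29 + 28)**2 = (813/29)**2 = 660969/841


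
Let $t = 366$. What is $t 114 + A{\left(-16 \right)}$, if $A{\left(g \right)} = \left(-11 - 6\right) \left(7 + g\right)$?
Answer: $41877$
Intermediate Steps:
$A{\left(g \right)} = -119 - 17 g$ ($A{\left(g \right)} = - 17 \left(7 + g\right) = -119 - 17 g$)
$t 114 + A{\left(-16 \right)} = 366 \cdot 114 - -153 = 41724 + \left(-119 + 272\right) = 41724 + 153 = 41877$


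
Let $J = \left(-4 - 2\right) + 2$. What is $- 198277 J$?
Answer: $793108$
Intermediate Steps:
$J = -4$ ($J = -6 + 2 = -4$)
$- 198277 J = \left(-198277\right) \left(-4\right) = 793108$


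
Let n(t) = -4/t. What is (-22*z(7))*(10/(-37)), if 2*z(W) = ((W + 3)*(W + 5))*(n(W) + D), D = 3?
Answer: 224400/259 ≈ 866.41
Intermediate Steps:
z(W) = (3 + W)*(3 - 4/W)*(5 + W)/2 (z(W) = (((W + 3)*(W + 5))*(-4/W + 3))/2 = (((3 + W)*(5 + W))*(3 - 4/W))/2 = ((3 + W)*(3 - 4/W)*(5 + W))/2 = (3 + W)*(3 - 4/W)*(5 + W)/2)
(-22*z(7))*(10/(-37)) = (-11*(-60 + 7*(13 + 3*7**2 + 20*7))/7)*(10/(-37)) = (-11*(-60 + 7*(13 + 3*49 + 140))/7)*(10*(-1/37)) = -11*(-60 + 7*(13 + 147 + 140))/7*(-10/37) = -11*(-60 + 7*300)/7*(-10/37) = -11*(-60 + 2100)/7*(-10/37) = -11*2040/7*(-10/37) = -22*1020/7*(-10/37) = -22440/7*(-10/37) = 224400/259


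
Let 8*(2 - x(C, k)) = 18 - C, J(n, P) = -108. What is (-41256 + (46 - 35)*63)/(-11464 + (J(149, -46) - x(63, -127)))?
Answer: 36056/10293 ≈ 3.5030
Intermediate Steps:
x(C, k) = -¼ + C/8 (x(C, k) = 2 - (18 - C)/8 = 2 + (-9/4 + C/8) = -¼ + C/8)
(-41256 + (46 - 35)*63)/(-11464 + (J(149, -46) - x(63, -127))) = (-41256 + (46 - 35)*63)/(-11464 + (-108 - (-¼ + (⅛)*63))) = (-41256 + 11*63)/(-11464 + (-108 - (-¼ + 63/8))) = (-41256 + 693)/(-11464 + (-108 - 1*61/8)) = -40563/(-11464 + (-108 - 61/8)) = -40563/(-11464 - 925/8) = -40563/(-92637/8) = -40563*(-8/92637) = 36056/10293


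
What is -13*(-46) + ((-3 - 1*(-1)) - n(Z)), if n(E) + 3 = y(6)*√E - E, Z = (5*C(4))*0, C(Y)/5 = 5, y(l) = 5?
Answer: 599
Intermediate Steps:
C(Y) = 25 (C(Y) = 5*5 = 25)
Z = 0 (Z = (5*25)*0 = 125*0 = 0)
n(E) = -3 - E + 5*√E (n(E) = -3 + (5*√E - E) = -3 + (-E + 5*√E) = -3 - E + 5*√E)
-13*(-46) + ((-3 - 1*(-1)) - n(Z)) = -13*(-46) + ((-3 - 1*(-1)) - (-3 - 1*0 + 5*√0)) = 598 + ((-3 + 1) - (-3 + 0 + 5*0)) = 598 + (-2 - (-3 + 0 + 0)) = 598 + (-2 - 1*(-3)) = 598 + (-2 + 3) = 598 + 1 = 599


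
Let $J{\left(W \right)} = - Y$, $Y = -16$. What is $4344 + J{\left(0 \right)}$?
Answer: $4360$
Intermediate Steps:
$J{\left(W \right)} = 16$ ($J{\left(W \right)} = \left(-1\right) \left(-16\right) = 16$)
$4344 + J{\left(0 \right)} = 4344 + 16 = 4360$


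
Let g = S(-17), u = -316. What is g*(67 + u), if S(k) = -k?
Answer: -4233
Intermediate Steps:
g = 17 (g = -1*(-17) = 17)
g*(67 + u) = 17*(67 - 316) = 17*(-249) = -4233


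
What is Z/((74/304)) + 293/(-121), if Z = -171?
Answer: -3155873/4477 ≈ -704.91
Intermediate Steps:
Z/((74/304)) + 293/(-121) = -171/(74/304) + 293/(-121) = -171/(74*(1/304)) + 293*(-1/121) = -171/37/152 - 293/121 = -171*152/37 - 293/121 = -25992/37 - 293/121 = -3155873/4477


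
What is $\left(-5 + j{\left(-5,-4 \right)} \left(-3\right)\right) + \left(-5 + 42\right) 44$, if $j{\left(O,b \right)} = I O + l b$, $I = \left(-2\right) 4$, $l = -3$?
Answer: $1467$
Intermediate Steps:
$I = -8$
$j{\left(O,b \right)} = - 8 O - 3 b$
$\left(-5 + j{\left(-5,-4 \right)} \left(-3\right)\right) + \left(-5 + 42\right) 44 = \left(-5 + \left(\left(-8\right) \left(-5\right) - -12\right) \left(-3\right)\right) + \left(-5 + 42\right) 44 = \left(-5 + \left(40 + 12\right) \left(-3\right)\right) + 37 \cdot 44 = \left(-5 + 52 \left(-3\right)\right) + 1628 = \left(-5 - 156\right) + 1628 = -161 + 1628 = 1467$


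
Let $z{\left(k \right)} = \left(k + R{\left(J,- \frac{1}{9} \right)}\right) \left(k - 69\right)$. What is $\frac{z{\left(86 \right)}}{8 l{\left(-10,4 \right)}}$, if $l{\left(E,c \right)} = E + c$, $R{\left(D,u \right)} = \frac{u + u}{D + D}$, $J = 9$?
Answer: $- \frac{118405}{3888} \approx -30.454$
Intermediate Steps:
$R{\left(D,u \right)} = \frac{u}{D}$ ($R{\left(D,u \right)} = \frac{2 u}{2 D} = 2 u \frac{1}{2 D} = \frac{u}{D}$)
$z{\left(k \right)} = \left(-69 + k\right) \left(- \frac{1}{81} + k\right)$ ($z{\left(k \right)} = \left(k + \frac{\left(-1\right) \frac{1}{9}}{9}\right) \left(k - 69\right) = \left(k + \left(-1\right) \frac{1}{9} \cdot \frac{1}{9}\right) \left(-69 + k\right) = \left(k - \frac{1}{81}\right) \left(-69 + k\right) = \left(- \frac{1}{81} + k\right) \left(-69 + k\right) = \left(-69 + k\right) \left(- \frac{1}{81} + k\right)$)
$\frac{z{\left(86 \right)}}{8 l{\left(-10,4 \right)}} = \frac{\frac{23}{27} + 86^{2} - \frac{480740}{81}}{8 \left(-10 + 4\right)} = \frac{\frac{23}{27} + 7396 - \frac{480740}{81}}{8 \left(-6\right)} = \frac{118405}{81 \left(-48\right)} = \frac{118405}{81} \left(- \frac{1}{48}\right) = - \frac{118405}{3888}$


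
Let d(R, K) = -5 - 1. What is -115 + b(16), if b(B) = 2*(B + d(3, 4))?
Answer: -95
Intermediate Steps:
d(R, K) = -6
b(B) = -12 + 2*B (b(B) = 2*(B - 6) = 2*(-6 + B) = -12 + 2*B)
-115 + b(16) = -115 + (-12 + 2*16) = -115 + (-12 + 32) = -115 + 20 = -95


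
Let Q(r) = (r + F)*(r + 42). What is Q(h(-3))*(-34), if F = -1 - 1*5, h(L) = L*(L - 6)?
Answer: -49266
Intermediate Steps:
h(L) = L*(-6 + L)
F = -6 (F = -1 - 5 = -6)
Q(r) = (-6 + r)*(42 + r) (Q(r) = (r - 6)*(r + 42) = (-6 + r)*(42 + r))
Q(h(-3))*(-34) = (-252 + (-3*(-6 - 3))² + 36*(-3*(-6 - 3)))*(-34) = (-252 + (-3*(-9))² + 36*(-3*(-9)))*(-34) = (-252 + 27² + 36*27)*(-34) = (-252 + 729 + 972)*(-34) = 1449*(-34) = -49266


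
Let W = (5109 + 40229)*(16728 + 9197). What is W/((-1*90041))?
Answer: -1175387650/90041 ≈ -13054.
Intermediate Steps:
W = 1175387650 (W = 45338*25925 = 1175387650)
W/((-1*90041)) = 1175387650/((-1*90041)) = 1175387650/(-90041) = 1175387650*(-1/90041) = -1175387650/90041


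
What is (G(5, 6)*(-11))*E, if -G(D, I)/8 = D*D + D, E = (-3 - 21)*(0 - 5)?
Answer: 316800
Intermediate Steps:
E = 120 (E = -24*(-5) = 120)
G(D, I) = -8*D - 8*D² (G(D, I) = -8*(D*D + D) = -8*(D² + D) = -8*(D + D²) = -8*D - 8*D²)
(G(5, 6)*(-11))*E = (-8*5*(1 + 5)*(-11))*120 = (-8*5*6*(-11))*120 = -240*(-11)*120 = 2640*120 = 316800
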